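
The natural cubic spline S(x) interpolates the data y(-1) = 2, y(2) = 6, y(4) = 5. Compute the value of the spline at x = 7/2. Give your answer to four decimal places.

5.4219

Let σ_i = S''(x_i). Step sizes h_i = 3, 2; slopes of the chords Δ_i = (y_(i+1) - y_i)/h_i = 4/3, -1/2.
  3·σ_0 + 10·σ_1 + 2·σ_2 = 6(Δ_1 - Δ_0) = -11
Natural end conditions: σ_0 = σ_2 = 0.
Hence σ_0 = 0, σ_1 = -11/10, σ_2 = 0.
On [2, 4], S(x) = 6 + 7/30·(x - 2) - 11/20·(x - 2)² + 11/120·(x - 2)³.
With (x - 2) = 3/2: S(7/2) = 347/64.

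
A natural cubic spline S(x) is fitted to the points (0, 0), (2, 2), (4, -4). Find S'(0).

2

With σ_i denoting the second derivative at x_i, h_i = 2, 2, and Δ_i = (y_(i+1) − y_i)/h_i = 1, -3:
  2·σ_0 + 8·σ_1 + 2·σ_2 = 6(Δ_1 - Δ_0) = -24
Natural end conditions: σ_0 = σ_2 = 0.
Solving the tridiagonal system: σ_0 = 0, σ_1 = -3, σ_2 = 0.
On [0, 2], S'(x) = b_0 + 2c_0·x + 3d_0·x² with b_0 = Δ_0 - h_0(2σ_0 + σ_1)/6 = 2, c_0 = σ_0/2 = 0, d_0 = (σ_1 - σ_0)/(6h_0) = -1/4. So S'(0) = 2.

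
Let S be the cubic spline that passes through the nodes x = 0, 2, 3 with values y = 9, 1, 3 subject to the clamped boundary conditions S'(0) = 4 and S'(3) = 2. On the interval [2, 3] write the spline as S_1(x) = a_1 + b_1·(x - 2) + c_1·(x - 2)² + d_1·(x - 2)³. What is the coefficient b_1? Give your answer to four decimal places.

Put M_i = S'' at the i-th knot. Here h = (2, 1) and Δ = (-4, 2), so the interior equations h_(i-1)·M_(i-1) + 2(h_(i-1)+h_i)·M_i + h_i·M_(i+1) = 6(Δ_i − Δ_(i-1)) read
  2·M_0 + 6·M_1 + 1·M_2 = 6(Δ_1 - Δ_0) = 36
Clamped end conditions give two more equations: 2h_0·M_0 + h_0·M_1 = 6(Δ_0 - S'(0)) = -48 and h_1·M_1 + 2h_1·M_2 = 6(S'(3) - Δ_1) = 0.
Hence M_0 = -56/3, M_1 = 40/3, M_2 = -20/3.
On [2, 3], with S_1(x) = a_1 + b_1·(x - 2) + c_1·(x - 2)² + d_1·(x - 2)³: c_1 = M_1/2 = 20/3, d_1 = (M_2 - M_1)/(6h_1) = -10/3, b_1 = Δ_1 - h_1(2M_1 + M_2)/6 = -4/3.

-1.3333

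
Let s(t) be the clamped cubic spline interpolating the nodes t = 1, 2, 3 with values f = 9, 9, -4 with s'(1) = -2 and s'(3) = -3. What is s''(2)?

Write σ_i for s''(x_i). With h_i = 1, 1 and divided differences Δ_i = 0, -13, the continuity of s' gives the tridiagonal system
  1·σ_0 + 4·σ_1 + 1·σ_2 = 6(Δ_1 - Δ_0) = -78
Clamped end conditions give two more equations: 2h_0·σ_0 + h_0·σ_1 = 6(Δ_0 - s'(1)) = 12 and h_1·σ_1 + 2h_1·σ_2 = 6(s'(3) - Δ_1) = 60.
Hence σ_0 = 25, σ_1 = -38, σ_2 = 49.

-38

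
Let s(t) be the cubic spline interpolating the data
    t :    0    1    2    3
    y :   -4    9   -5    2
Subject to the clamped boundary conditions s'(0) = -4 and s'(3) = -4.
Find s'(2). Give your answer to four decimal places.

-4.6000

Write σ_i for s''(x_i). With h_i = 1, 1, 1 and divided differences Δ_i = 13, -14, 7, the continuity of s' gives the tridiagonal system
  1·σ_0 + 4·σ_1 + 1·σ_2 = 6(Δ_1 - Δ_0) = -162
  1·σ_1 + 4·σ_2 + 1·σ_3 = 6(Δ_2 - Δ_1) = 126
Clamped end conditions give two more equations: 2h_0·σ_0 + h_0·σ_1 = 6(Δ_0 - s'(0)) = 102 and h_2·σ_2 + 2h_2·σ_3 = 6(s'(3) - Δ_2) = -66.
Solving: σ_0 = 456/5, σ_1 = -402/5, σ_2 = 342/5, σ_3 = -336/5.
On [2, 3], s'(t) = b_2 + 2c_2·(t - 2) + 3d_2·(t - 2)² with b_2 = Δ_2 - h_2(2σ_2 + σ_3)/6 = -23/5, c_2 = σ_2/2 = 171/5, d_2 = (σ_3 - σ_2)/(6h_2) = -113/5. So s'(2) = -23/5.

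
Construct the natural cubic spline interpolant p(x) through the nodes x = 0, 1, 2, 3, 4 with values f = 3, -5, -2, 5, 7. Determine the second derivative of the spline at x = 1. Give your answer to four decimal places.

15.4286

With σ_i denoting the second derivative at x_i, h_i = 1, 1, 1, 1, and Δ_i = (y_(i+1) − y_i)/h_i = -8, 3, 7, 2:
  1·σ_0 + 4·σ_1 + 1·σ_2 = 6(Δ_1 - Δ_0) = 66
  1·σ_1 + 4·σ_2 + 1·σ_3 = 6(Δ_2 - Δ_1) = 24
  1·σ_2 + 4·σ_3 + 1·σ_4 = 6(Δ_3 - Δ_2) = -30
Natural end conditions: σ_0 = σ_4 = 0.
Solving: σ_0 = 0, σ_1 = 108/7, σ_2 = 30/7, σ_3 = -60/7, σ_4 = 0.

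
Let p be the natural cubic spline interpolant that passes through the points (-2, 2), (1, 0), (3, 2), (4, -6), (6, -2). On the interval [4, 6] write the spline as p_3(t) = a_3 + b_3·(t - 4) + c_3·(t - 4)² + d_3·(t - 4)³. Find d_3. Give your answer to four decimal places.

-1.0020

Put σ_i = p'' at the i-th knot. Here h = (3, 2, 1, 2) and Δ = (-2/3, 1, -8, 2), so the interior equations h_(i-1)·σ_(i-1) + 2(h_(i-1)+h_i)·σ_i + h_i·σ_(i+1) = 6(Δ_i − Δ_(i-1)) read
  3·σ_0 + 10·σ_1 + 2·σ_2 = 6(Δ_1 - Δ_0) = 10
  2·σ_1 + 6·σ_2 + 1·σ_3 = 6(Δ_2 - Δ_1) = -54
  1·σ_2 + 6·σ_3 + 2·σ_4 = 6(Δ_3 - Δ_2) = 60
Natural end conditions: σ_0 = σ_4 = 0.
Hence σ_0 = 0, σ_1 = 559/163, σ_2 = -1980/163, σ_3 = 1960/163, σ_4 = 0.
On [4, 6], with p_3(t) = a_3 + b_3·(t - 4) + c_3·(t - 4)² + d_3·(t - 4)³: c_3 = σ_3/2 = 980/163, d_3 = (σ_4 - σ_3)/(6h_3) = -490/489, b_3 = Δ_3 - h_3(2σ_3 + σ_4)/6 = -2942/489.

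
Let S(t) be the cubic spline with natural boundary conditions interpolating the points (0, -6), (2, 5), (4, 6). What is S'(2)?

Let σ_i = S''(x_i). Step sizes h_i = 2, 2; slopes of the chords Δ_i = (y_(i+1) - y_i)/h_i = 11/2, 1/2.
  2·σ_0 + 8·σ_1 + 2·σ_2 = 6(Δ_1 - Δ_0) = -30
Natural end conditions: σ_0 = σ_2 = 0.
Solving: σ_0 = 0, σ_1 = -15/4, σ_2 = 0.
On [2, 4], S'(t) = b_1 + 2c_1·(t - 2) + 3d_1·(t - 2)² with b_1 = Δ_1 - h_1(2σ_1 + σ_2)/6 = 3, c_1 = σ_1/2 = -15/8, d_1 = (σ_2 - σ_1)/(6h_1) = 5/16. So S'(2) = 3.

3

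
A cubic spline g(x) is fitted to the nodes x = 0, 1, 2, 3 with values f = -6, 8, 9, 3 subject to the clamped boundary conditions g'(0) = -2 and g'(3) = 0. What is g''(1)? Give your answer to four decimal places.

-33.8667

Write σ_i for g''(x_i). With h_i = 1, 1, 1 and divided differences Δ_i = 14, 1, -6, the continuity of g' gives the tridiagonal system
  1·σ_0 + 4·σ_1 + 1·σ_2 = 6(Δ_1 - Δ_0) = -78
  1·σ_1 + 4·σ_2 + 1·σ_3 = 6(Δ_2 - Δ_1) = -42
Clamped end conditions give two more equations: 2h_0·σ_0 + h_0·σ_1 = 6(Δ_0 - g'(0)) = 96 and h_2·σ_2 + 2h_2·σ_3 = 6(g'(3) - Δ_2) = 36.
Forward elimination and back-substitution give σ_0 = 974/15, σ_1 = -508/15, σ_2 = -112/15, σ_3 = 326/15.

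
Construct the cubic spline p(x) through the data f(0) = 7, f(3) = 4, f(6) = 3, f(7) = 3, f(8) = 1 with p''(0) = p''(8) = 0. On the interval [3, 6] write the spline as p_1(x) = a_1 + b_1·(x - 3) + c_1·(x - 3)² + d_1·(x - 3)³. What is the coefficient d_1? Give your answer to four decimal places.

Put σ_i = p'' at the i-th knot. Here h = (3, 3, 1, 1) and Δ = (-1, -1/3, 0, -2), so the interior equations h_(i-1)·σ_(i-1) + 2(h_(i-1)+h_i)·σ_i + h_i·σ_(i+1) = 6(Δ_i − Δ_(i-1)) read
  3·σ_0 + 12·σ_1 + 3·σ_2 = 6(Δ_1 - Δ_0) = 4
  3·σ_1 + 8·σ_2 + 1·σ_3 = 6(Δ_2 - Δ_1) = 2
  1·σ_2 + 4·σ_3 + 1·σ_4 = 6(Δ_3 - Δ_2) = -12
Natural end conditions: σ_0 = σ_4 = 0.
Forward elimination and back-substitution give σ_0 = 0, σ_1 = 4/21, σ_2 = 4/7, σ_3 = -22/7, σ_4 = 0.
On [3, 6], with p_1(x) = a_1 + b_1·(x - 3) + c_1·(x - 3)² + d_1·(x - 3)³: c_1 = σ_1/2 = 2/21, d_1 = (σ_2 - σ_1)/(6h_1) = 4/189, b_1 = Δ_1 - h_1(2σ_1 + σ_2)/6 = -17/21.

0.0212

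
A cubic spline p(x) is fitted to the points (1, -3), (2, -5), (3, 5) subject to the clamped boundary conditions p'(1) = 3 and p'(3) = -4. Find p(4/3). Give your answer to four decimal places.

With M_i denoting the second derivative at x_i, h_i = 1, 1, and Δ_i = (y_(i+1) − y_i)/h_i = -2, 10:
  1·M_0 + 4·M_1 + 1·M_2 = 6(Δ_1 - Δ_0) = 72
Clamped end conditions give two more equations: 2h_0·M_0 + h_0·M_1 = 6(Δ_0 - p'(1)) = -30 and h_1·M_1 + 2h_1·M_2 = 6(p'(3) - Δ_1) = -84.
Forward elimination and back-substitution give M_0 = -73/2, M_1 = 43, M_2 = -127/2.
On [1, 2], p(x) = -3 + 3·(x - 1) - 73/4·(x - 1)² + 53/4·(x - 1)³.
With (x - 1) = 1/3: p(4/3) = -191/54.

-3.5370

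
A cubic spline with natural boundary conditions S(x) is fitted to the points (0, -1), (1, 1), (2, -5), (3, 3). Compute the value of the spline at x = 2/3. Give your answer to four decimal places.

1.4691

Write M_i for S''(x_i). With h_i = 1, 1, 1 and divided differences Δ_i = 2, -6, 8, the continuity of S' gives the tridiagonal system
  1·M_0 + 4·M_1 + 1·M_2 = 6(Δ_1 - Δ_0) = -48
  1·M_1 + 4·M_2 + 1·M_3 = 6(Δ_2 - Δ_1) = 84
Natural end conditions: M_0 = M_3 = 0.
Solving: M_0 = 0, M_1 = -92/5, M_2 = 128/5, M_3 = 0.
On [0, 1], S(x) = -1 + 76/15·x + 0·x² - 46/15·x³.
With x = 2/3: S(2/3) = 119/81.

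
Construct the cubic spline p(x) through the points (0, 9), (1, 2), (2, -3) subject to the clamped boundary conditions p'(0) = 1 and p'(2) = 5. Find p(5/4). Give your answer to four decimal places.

-0.4922

With M_i denoting the second derivative at x_i, h_i = 1, 1, and Δ_i = (y_(i+1) − y_i)/h_i = -7, -5:
  1·M_0 + 4·M_1 + 1·M_2 = 6(Δ_1 - Δ_0) = 12
Clamped end conditions give two more equations: 2h_0·M_0 + h_0·M_1 = 6(Δ_0 - p'(0)) = -48 and h_1·M_1 + 2h_1·M_2 = 6(p'(2) - Δ_1) = 60.
Hence M_0 = -25, M_1 = 2, M_2 = 29.
On [1, 2], p(x) = 2 - 21/2·(x - 1) + 1·(x - 1)² + 9/2·(x - 1)³.
With (x - 1) = 1/4: p(5/4) = -63/128.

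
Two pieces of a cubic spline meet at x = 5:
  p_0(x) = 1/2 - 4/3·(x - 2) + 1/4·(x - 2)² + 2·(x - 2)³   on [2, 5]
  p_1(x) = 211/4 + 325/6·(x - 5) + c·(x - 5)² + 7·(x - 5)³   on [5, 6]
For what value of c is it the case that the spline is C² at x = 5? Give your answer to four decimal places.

p_0''(x) = 1/2 + 12·(x - 2), so p_0''(5) = 73/2. On the right, p_1''(5) = 2c, so c = 73/4.

18.2500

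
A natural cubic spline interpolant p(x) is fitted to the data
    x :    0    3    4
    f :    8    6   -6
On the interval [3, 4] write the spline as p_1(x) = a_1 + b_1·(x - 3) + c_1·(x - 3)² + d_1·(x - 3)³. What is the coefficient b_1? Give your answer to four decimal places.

Let σ_i = p''(x_i). Step sizes h_i = 3, 1; slopes of the chords Δ_i = (y_(i+1) - y_i)/h_i = -2/3, -12.
  3·σ_0 + 8·σ_1 + 1·σ_2 = 6(Δ_1 - Δ_0) = -68
Natural end conditions: σ_0 = σ_2 = 0.
Hence σ_0 = 0, σ_1 = -17/2, σ_2 = 0.
On [3, 4], with p_1(x) = a_1 + b_1·(x - 3) + c_1·(x - 3)² + d_1·(x - 3)³: c_1 = σ_1/2 = -17/4, d_1 = (σ_2 - σ_1)/(6h_1) = 17/12, b_1 = Δ_1 - h_1(2σ_1 + σ_2)/6 = -55/6.

-9.1667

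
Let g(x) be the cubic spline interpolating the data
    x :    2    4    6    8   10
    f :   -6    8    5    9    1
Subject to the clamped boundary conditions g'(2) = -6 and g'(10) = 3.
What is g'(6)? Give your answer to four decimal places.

-0.5357

Write M_i for g''(x_i). With h_i = 2, 2, 2, 2 and divided differences Δ_i = 7, -3/2, 2, -4, the continuity of g' gives the tridiagonal system
  2·M_0 + 8·M_1 + 2·M_2 = 6(Δ_1 - Δ_0) = -51
  2·M_1 + 8·M_2 + 2·M_3 = 6(Δ_2 - Δ_1) = 21
  2·M_2 + 8·M_3 + 2·M_4 = 6(Δ_3 - Δ_2) = -36
Clamped end conditions give two more equations: 2h_0·M_0 + h_0·M_1 = 6(Δ_0 - g'(2)) = 78 and h_3·M_3 + 2h_3·M_4 = 6(g'(10) - Δ_3) = 42.
Solving the tridiagonal system: M_0 = 3051/112, M_1 = -867/56, M_2 = 147/16, M_3 = -603/56, M_4 = 1779/112.
On [6, 8], g'(x) = b_2 + 2c_2·(x - 6) + 3d_2·(x - 6)² with b_2 = Δ_2 - h_2(2M_2 + M_3)/6 = -15/28, c_2 = M_2/2 = 147/32, d_2 = (M_3 - M_2)/(6h_2) = -745/448. So g'(6) = -15/28.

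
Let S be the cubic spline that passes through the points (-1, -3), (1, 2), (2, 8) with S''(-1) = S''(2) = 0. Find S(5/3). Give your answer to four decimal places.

Write m_i for S''(x_i). With h_i = 2, 1 and divided differences Δ_i = 5/2, 6, the continuity of S' gives the tridiagonal system
  2·m_0 + 6·m_1 + 1·m_2 = 6(Δ_1 - Δ_0) = 21
Natural end conditions: m_0 = m_2 = 0.
Solving: m_0 = 0, m_1 = 7/2, m_2 = 0.
On [1, 2], S(x) = 2 + 29/6·(x - 1) + 7/4·(x - 1)² - 7/12·(x - 1)³.
With (x - 1) = 2/3: S(5/3) = 472/81.

5.8272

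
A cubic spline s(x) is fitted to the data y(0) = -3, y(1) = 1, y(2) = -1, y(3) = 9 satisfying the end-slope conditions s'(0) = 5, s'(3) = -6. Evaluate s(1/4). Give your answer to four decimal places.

Let m_i = s''(x_i). Step sizes h_i = 1, 1, 1; slopes of the chords Δ_i = (y_(i+1) - y_i)/h_i = 4, -2, 10.
  1·m_0 + 4·m_1 + 1·m_2 = 6(Δ_1 - Δ_0) = -36
  1·m_1 + 4·m_2 + 1·m_3 = 6(Δ_2 - Δ_1) = 72
Clamped end conditions give two more equations: 2h_0·m_0 + h_0·m_1 = 6(Δ_0 - s'(0)) = -6 and h_2·m_2 + 2h_2·m_3 = 6(s'(3) - Δ_2) = -96.
Hence m_0 = 112/15, m_1 = -314/15, m_2 = 604/15, m_3 = -1022/15.
On [0, 1], s(x) = -3 + 5·x + 56/15·x² - 71/15·x³.
With x = 1/4: s(1/4) = -509/320.

-1.5906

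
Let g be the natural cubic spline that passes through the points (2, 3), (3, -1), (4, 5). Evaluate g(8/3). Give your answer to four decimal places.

-0.5926

Let σ_i = g''(x_i). Step sizes h_i = 1, 1; slopes of the chords Δ_i = (y_(i+1) - y_i)/h_i = -4, 6.
  1·σ_0 + 4·σ_1 + 1·σ_2 = 6(Δ_1 - Δ_0) = 60
Natural end conditions: σ_0 = σ_2 = 0.
Forward elimination and back-substitution give σ_0 = 0, σ_1 = 15, σ_2 = 0.
On [2, 3], g(t) = 3 - 13/2·(t - 2) + 0·(t - 2)² + 5/2·(t - 2)³.
With (t - 2) = 2/3: g(8/3) = -16/27.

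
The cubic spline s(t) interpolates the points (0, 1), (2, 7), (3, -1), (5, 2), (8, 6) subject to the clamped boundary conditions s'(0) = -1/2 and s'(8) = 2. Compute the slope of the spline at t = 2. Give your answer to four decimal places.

With M_i denoting the second derivative at x_i, h_i = 2, 1, 2, 3, and Δ_i = (y_(i+1) − y_i)/h_i = 3, -8, 3/2, 4/3:
  2·M_0 + 6·M_1 + 1·M_2 = 6(Δ_1 - Δ_0) = -66
  1·M_1 + 6·M_2 + 2·M_3 = 6(Δ_2 - Δ_1) = 57
  2·M_2 + 10·M_3 + 3·M_4 = 6(Δ_3 - Δ_2) = -1
Clamped end conditions give two more equations: 2h_0·M_0 + h_0·M_1 = 6(Δ_0 - s'(0)) = 21 and h_3·M_3 + 2h_3·M_4 = 6(s'(8) - Δ_3) = 4.
Hence M_0 = 8619/604, M_1 = -2724/151, M_2 = 4137/302, M_3 = -540/151, M_4 = 1112/453.
On [2, 3], s'(t) = b_1 + 2c_1·(t - 2) + 3d_1·(t - 2)² with b_1 = Δ_1 - h_1(2M_1 + M_2)/6 = -2579/604, c_1 = M_1/2 = -1362/151, d_1 = (M_2 - M_1)/(6h_1) = 3195/604. So s'(2) = -2579/604.

-4.2699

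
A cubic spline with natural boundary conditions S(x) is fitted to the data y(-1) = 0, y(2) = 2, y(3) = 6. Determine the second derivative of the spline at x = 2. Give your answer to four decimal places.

2.5000

Put M_i = S'' at the i-th knot. Here h = (3, 1) and Δ = (2/3, 4), so the interior equations h_(i-1)·M_(i-1) + 2(h_(i-1)+h_i)·M_i + h_i·M_(i+1) = 6(Δ_i − Δ_(i-1)) read
  3·M_0 + 8·M_1 + 1·M_2 = 6(Δ_1 - Δ_0) = 20
Natural end conditions: M_0 = M_2 = 0.
Solving: M_0 = 0, M_1 = 5/2, M_2 = 0.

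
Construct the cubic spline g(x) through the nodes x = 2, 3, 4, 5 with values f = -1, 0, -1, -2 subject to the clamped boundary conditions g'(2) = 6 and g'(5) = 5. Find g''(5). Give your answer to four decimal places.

20.9333

With σ_i denoting the second derivative at x_i, h_i = 1, 1, 1, and Δ_i = (y_(i+1) − y_i)/h_i = 1, -1, -1:
  1·σ_0 + 4·σ_1 + 1·σ_2 = 6(Δ_1 - Δ_0) = -12
  1·σ_1 + 4·σ_2 + 1·σ_3 = 6(Δ_2 - Δ_1) = 0
Clamped end conditions give two more equations: 2h_0·σ_0 + h_0·σ_1 = 6(Δ_0 - g'(2)) = -30 and h_2·σ_2 + 2h_2·σ_3 = 6(g'(5) - Δ_2) = 36.
Solving: σ_0 = -244/15, σ_1 = 38/15, σ_2 = -88/15, σ_3 = 314/15.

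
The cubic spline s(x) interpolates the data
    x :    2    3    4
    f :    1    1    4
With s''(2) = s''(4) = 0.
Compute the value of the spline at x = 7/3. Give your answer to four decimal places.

Write M_i for s''(x_i). With h_i = 1, 1 and divided differences Δ_i = 0, 3, the continuity of s' gives the tridiagonal system
  1·M_0 + 4·M_1 + 1·M_2 = 6(Δ_1 - Δ_0) = 18
Natural end conditions: M_0 = M_2 = 0.
Solving: M_0 = 0, M_1 = 9/2, M_2 = 0.
On [2, 3], s(x) = 1 - 3/4·(x - 2) + 0·(x - 2)² + 3/4·(x - 2)³.
With (x - 2) = 1/3: s(7/3) = 7/9.

0.7778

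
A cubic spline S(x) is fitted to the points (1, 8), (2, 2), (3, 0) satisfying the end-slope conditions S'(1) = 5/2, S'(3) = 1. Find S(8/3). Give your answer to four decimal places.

-0.1389

Put m_i = S'' at the i-th knot. Here h = (1, 1) and Δ = (-6, -2), so the interior equations h_(i-1)·m_(i-1) + 2(h_(i-1)+h_i)·m_i + h_i·m_(i+1) = 6(Δ_i − Δ_(i-1)) read
  1·m_0 + 4·m_1 + 1·m_2 = 6(Δ_1 - Δ_0) = 24
Clamped end conditions give two more equations: 2h_0·m_0 + h_0·m_1 = 6(Δ_0 - S'(1)) = -51 and h_1·m_1 + 2h_1·m_2 = 6(S'(3) - Δ_1) = 18.
Forward elimination and back-substitution give m_0 = -129/4, m_1 = 27/2, m_2 = 9/4.
On [2, 3], S(x) = 2 - 55/8·(x - 2) + 27/4·(x - 2)² - 15/8·(x - 2)³.
With (x - 2) = 2/3: S(8/3) = -5/36.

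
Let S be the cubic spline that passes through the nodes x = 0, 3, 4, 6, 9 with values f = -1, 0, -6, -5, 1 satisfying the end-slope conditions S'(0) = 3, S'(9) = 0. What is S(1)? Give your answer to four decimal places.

1.7753

Write σ_i for S''(x_i). With h_i = 3, 1, 2, 3 and divided differences Δ_i = 1/3, -6, 1/2, 2, the continuity of S' gives the tridiagonal system
  3·σ_0 + 8·σ_1 + 1·σ_2 = 6(Δ_1 - Δ_0) = -38
  1·σ_1 + 6·σ_2 + 2·σ_3 = 6(Δ_2 - Δ_1) = 39
  2·σ_2 + 10·σ_3 + 3·σ_4 = 6(Δ_3 - Δ_2) = 9
Clamped end conditions give two more equations: 2h_0·σ_0 + h_0·σ_1 = 6(Δ_0 - S'(0)) = -16 and h_3·σ_3 + 2h_3·σ_4 = 6(S'(9) - Δ_3) = -12.
Solving the tridiagonal system: σ_0 = 85/396, σ_1 = -1141/198, σ_2 = 2953/396, σ_3 = 1/99, σ_4 = -397/198.
On [0, 3], S(x) = -1 + 3·x + 85/792·x² - 263/792·x³.
With x = 1: S(1) = 703/396.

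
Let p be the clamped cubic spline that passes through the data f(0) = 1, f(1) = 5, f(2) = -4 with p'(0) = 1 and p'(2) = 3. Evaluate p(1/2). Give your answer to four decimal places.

3.7188

Put M_i = p'' at the i-th knot. Here h = (1, 1) and Δ = (4, -9), so the interior equations h_(i-1)·M_(i-1) + 2(h_(i-1)+h_i)·M_i + h_i·M_(i+1) = 6(Δ_i − Δ_(i-1)) read
  1·M_0 + 4·M_1 + 1·M_2 = 6(Δ_1 - Δ_0) = -78
Clamped end conditions give two more equations: 2h_0·M_0 + h_0·M_1 = 6(Δ_0 - p'(0)) = 18 and h_1·M_1 + 2h_1·M_2 = 6(p'(2) - Δ_1) = 72.
Hence M_0 = 59/2, M_1 = -41, M_2 = 113/2.
On [0, 1], p(x) = 1 + 1·x + 59/4·x² - 47/4·x³.
With x = 1/2: p(1/2) = 119/32.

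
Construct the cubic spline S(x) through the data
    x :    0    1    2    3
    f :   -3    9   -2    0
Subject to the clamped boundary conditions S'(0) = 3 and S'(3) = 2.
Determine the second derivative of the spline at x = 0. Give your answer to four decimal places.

Write m_i for S''(x_i). With h_i = 1, 1, 1 and divided differences Δ_i = 12, -11, 2, the continuity of S' gives the tridiagonal system
  1·m_0 + 4·m_1 + 1·m_2 = 6(Δ_1 - Δ_0) = -138
  1·m_1 + 4·m_2 + 1·m_3 = 6(Δ_2 - Δ_1) = 78
Clamped end conditions give two more equations: 2h_0·m_0 + h_0·m_1 = 6(Δ_0 - S'(0)) = 54 and h_2·m_2 + 2h_2·m_3 = 6(S'(3) - Δ_2) = 0.
Forward elimination and back-substitution give m_0 = 842/15, m_1 = -874/15, m_2 = 584/15, m_3 = -292/15.

56.1333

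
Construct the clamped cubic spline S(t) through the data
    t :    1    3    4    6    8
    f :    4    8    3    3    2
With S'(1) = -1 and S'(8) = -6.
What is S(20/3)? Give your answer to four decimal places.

Let m_i = S''(x_i). Step sizes h_i = 2, 1, 2, 2; slopes of the chords Δ_i = (y_(i+1) - y_i)/h_i = 2, -5, 0, -1/2.
  2·m_0 + 6·m_1 + 1·m_2 = 6(Δ_1 - Δ_0) = -42
  1·m_1 + 6·m_2 + 2·m_3 = 6(Δ_2 - Δ_1) = 30
  2·m_2 + 8·m_3 + 2·m_4 = 6(Δ_3 - Δ_2) = -3
Clamped end conditions give two more equations: 2h_0·m_0 + h_0·m_1 = 6(Δ_0 - S'(1)) = 18 and h_3·m_3 + 2h_3·m_4 = 6(S'(8) - Δ_3) = -33.
Hence m_0 = 628/61, m_1 = -707/61, m_2 = 424/61, m_3 = -7/122, m_4 = -1003/122.
On [6, 8], S(t) = 3 + 139/61·(t - 6) - 7/244·(t - 6)² - 83/122·(t - 6)³.
With (t - 6) = 2/3: S(20/3) = 7090/1647.

4.3048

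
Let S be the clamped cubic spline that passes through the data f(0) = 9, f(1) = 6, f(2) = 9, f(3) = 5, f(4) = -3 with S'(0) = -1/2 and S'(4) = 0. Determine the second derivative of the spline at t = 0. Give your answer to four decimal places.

With m_i denoting the second derivative at x_i, h_i = 1, 1, 1, 1, and Δ_i = (y_(i+1) − y_i)/h_i = -3, 3, -4, -8:
  1·m_0 + 4·m_1 + 1·m_2 = 6(Δ_1 - Δ_0) = 36
  1·m_1 + 4·m_2 + 1·m_3 = 6(Δ_2 - Δ_1) = -42
  1·m_2 + 4·m_3 + 1·m_4 = 6(Δ_3 - Δ_2) = -24
Clamped end conditions give two more equations: 2h_0·m_0 + h_0·m_1 = 6(Δ_0 - S'(0)) = -15 and h_3·m_3 + 2h_3·m_4 = 6(S'(4) - Δ_3) = 48.
Hence m_0 = -863/56, m_1 = 443/28, m_2 = -95/8, m_3 = -289/28, m_4 = 1633/56.

-15.4107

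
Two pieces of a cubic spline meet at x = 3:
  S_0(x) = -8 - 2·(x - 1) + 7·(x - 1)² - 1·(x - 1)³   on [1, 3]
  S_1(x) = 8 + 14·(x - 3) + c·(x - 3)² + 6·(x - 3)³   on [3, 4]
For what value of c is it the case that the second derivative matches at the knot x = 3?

1

S_0''(x) = 14 - 6·(x - 1), so S_0''(3) = 2. On the right, S_1''(3) = 2c, so c = 1.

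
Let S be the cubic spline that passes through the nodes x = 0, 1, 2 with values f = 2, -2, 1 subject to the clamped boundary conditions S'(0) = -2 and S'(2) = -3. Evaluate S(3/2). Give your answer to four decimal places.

-0.0625

Let σ_i = S''(x_i). Step sizes h_i = 1, 1; slopes of the chords Δ_i = (y_(i+1) - y_i)/h_i = -4, 3.
  1·σ_0 + 4·σ_1 + 1·σ_2 = 6(Δ_1 - Δ_0) = 42
Clamped end conditions give two more equations: 2h_0·σ_0 + h_0·σ_1 = 6(Δ_0 - S'(0)) = -12 and h_1·σ_1 + 2h_1·σ_2 = 6(S'(2) - Δ_1) = -36.
Hence σ_0 = -17, σ_1 = 22, σ_2 = -29.
On [1, 2], S(x) = -2 + 1/2·(x - 1) + 11·(x - 1)² - 17/2·(x - 1)³.
With (x - 1) = 1/2: S(3/2) = -1/16.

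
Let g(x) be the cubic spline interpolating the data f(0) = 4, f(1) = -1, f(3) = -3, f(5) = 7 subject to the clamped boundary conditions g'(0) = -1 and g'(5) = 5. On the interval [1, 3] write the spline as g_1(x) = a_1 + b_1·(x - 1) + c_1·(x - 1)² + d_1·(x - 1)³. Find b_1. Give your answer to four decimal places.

With m_i denoting the second derivative at x_i, h_i = 1, 2, 2, and Δ_i = (y_(i+1) − y_i)/h_i = -5, -1, 5:
  1·m_0 + 6·m_1 + 2·m_2 = 6(Δ_1 - Δ_0) = 24
  2·m_1 + 8·m_2 + 2·m_3 = 6(Δ_2 - Δ_1) = 36
Clamped end conditions give two more equations: 2h_0·m_0 + h_0·m_1 = 6(Δ_0 - g'(0)) = -24 and h_2·m_2 + 2h_2·m_3 = 6(g'(5) - Δ_2) = 0.
Hence m_0 = -336/23, m_1 = 120/23, m_2 = 84/23, m_3 = -42/23.
On [1, 3], with g_1(x) = a_1 + b_1·(x - 1) + c_1·(x - 1)² + d_1·(x - 1)³: c_1 = m_1/2 = 60/23, d_1 = (m_2 - m_1)/(6h_1) = -3/23, b_1 = Δ_1 - h_1(2m_1 + m_2)/6 = -131/23.

-5.6957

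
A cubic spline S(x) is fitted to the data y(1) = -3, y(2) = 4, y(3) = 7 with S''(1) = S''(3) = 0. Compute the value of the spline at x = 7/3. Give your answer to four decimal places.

Let M_i = S''(x_i). Step sizes h_i = 1, 1; slopes of the chords Δ_i = (y_(i+1) - y_i)/h_i = 7, 3.
  1·M_0 + 4·M_1 + 1·M_2 = 6(Δ_1 - Δ_0) = -24
Natural end conditions: M_0 = M_2 = 0.
Solving the tridiagonal system: M_0 = 0, M_1 = -6, M_2 = 0.
On [2, 3], S(x) = 4 + 5·(x - 2) - 3·(x - 2)² + 1·(x - 2)³.
With (x - 2) = 1/3: S(7/3) = 145/27.

5.3704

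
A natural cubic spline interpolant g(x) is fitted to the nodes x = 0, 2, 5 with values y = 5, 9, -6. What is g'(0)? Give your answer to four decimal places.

3.4000

Put σ_i = g'' at the i-th knot. Here h = (2, 3) and Δ = (2, -5), so the interior equations h_(i-1)·σ_(i-1) + 2(h_(i-1)+h_i)·σ_i + h_i·σ_(i+1) = 6(Δ_i − Δ_(i-1)) read
  2·σ_0 + 10·σ_1 + 3·σ_2 = 6(Δ_1 - Δ_0) = -42
Natural end conditions: σ_0 = σ_2 = 0.
Solving: σ_0 = 0, σ_1 = -21/5, σ_2 = 0.
On [0, 2], g'(x) = b_0 + 2c_0·x + 3d_0·x² with b_0 = Δ_0 - h_0(2σ_0 + σ_1)/6 = 17/5, c_0 = σ_0/2 = 0, d_0 = (σ_1 - σ_0)/(6h_0) = -7/20. So g'(0) = 17/5.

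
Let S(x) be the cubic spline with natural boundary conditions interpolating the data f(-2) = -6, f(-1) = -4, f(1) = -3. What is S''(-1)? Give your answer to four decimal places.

Let m_i = S''(x_i). Step sizes h_i = 1, 2; slopes of the chords Δ_i = (y_(i+1) - y_i)/h_i = 2, 1/2.
  1·m_0 + 6·m_1 + 2·m_2 = 6(Δ_1 - Δ_0) = -9
Natural end conditions: m_0 = m_2 = 0.
Solving the tridiagonal system: m_0 = 0, m_1 = -3/2, m_2 = 0.

-1.5000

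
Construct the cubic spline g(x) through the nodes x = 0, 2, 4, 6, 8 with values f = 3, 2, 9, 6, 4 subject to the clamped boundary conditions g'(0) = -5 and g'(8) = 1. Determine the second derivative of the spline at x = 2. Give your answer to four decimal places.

Let M_i = g''(x_i). Step sizes h_i = 2, 2, 2, 2; slopes of the chords Δ_i = (y_(i+1) - y_i)/h_i = -1/2, 7/2, -3/2, -1.
  2·M_0 + 8·M_1 + 2·M_2 = 6(Δ_1 - Δ_0) = 24
  2·M_1 + 8·M_2 + 2·M_3 = 6(Δ_2 - Δ_1) = -30
  2·M_2 + 8·M_3 + 2·M_4 = 6(Δ_3 - Δ_2) = 3
Clamped end conditions give two more equations: 2h_0·M_0 + h_0·M_1 = 6(Δ_0 - g'(0)) = 27 and h_3·M_3 + 2h_3·M_4 = 6(g'(8) - Δ_3) = 12.
Hence M_0 = 597/112, M_1 = 159/56, M_2 = -75/16, M_3 = 51/56, M_4 = 285/112.

2.8393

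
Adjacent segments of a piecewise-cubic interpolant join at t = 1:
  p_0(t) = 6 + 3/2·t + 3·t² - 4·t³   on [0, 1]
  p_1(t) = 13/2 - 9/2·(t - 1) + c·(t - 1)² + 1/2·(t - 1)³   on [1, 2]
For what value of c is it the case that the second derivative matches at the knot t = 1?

-9

p_0''(t) = 6 - 24·t, so p_0''(1) = -18. On the right, p_1''(1) = 2c, so c = -9.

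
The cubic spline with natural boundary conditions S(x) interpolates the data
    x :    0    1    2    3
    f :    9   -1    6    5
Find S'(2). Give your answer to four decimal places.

With m_i denoting the second derivative at x_i, h_i = 1, 1, 1, and Δ_i = (y_(i+1) − y_i)/h_i = -10, 7, -1:
  1·m_0 + 4·m_1 + 1·m_2 = 6(Δ_1 - Δ_0) = 102
  1·m_1 + 4·m_2 + 1·m_3 = 6(Δ_2 - Δ_1) = -48
Natural end conditions: m_0 = m_3 = 0.
Hence m_0 = 0, m_1 = 152/5, m_2 = -98/5, m_3 = 0.
On [2, 3], S'(x) = b_2 + 2c_2·(x - 2) + 3d_2·(x - 2)² with b_2 = Δ_2 - h_2(2m_2 + m_3)/6 = 83/15, c_2 = m_2/2 = -49/5, d_2 = (m_3 - m_2)/(6h_2) = 49/15. So S'(2) = 83/15.

5.5333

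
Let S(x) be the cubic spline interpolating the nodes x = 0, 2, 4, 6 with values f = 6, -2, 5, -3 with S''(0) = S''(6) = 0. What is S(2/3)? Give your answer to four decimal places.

Let σ_i = S''(x_i). Step sizes h_i = 2, 2, 2; slopes of the chords Δ_i = (y_(i+1) - y_i)/h_i = -4, 7/2, -4.
  2·σ_0 + 8·σ_1 + 2·σ_2 = 6(Δ_1 - Δ_0) = 45
  2·σ_1 + 8·σ_2 + 2·σ_3 = 6(Δ_2 - Δ_1) = -45
Natural end conditions: σ_0 = σ_3 = 0.
Hence σ_0 = 0, σ_1 = 15/2, σ_2 = -15/2, σ_3 = 0.
On [0, 2], S(x) = 6 - 13/2·x + 0·x² + 5/8·x³.
With x = 2/3: S(2/3) = 50/27.

1.8519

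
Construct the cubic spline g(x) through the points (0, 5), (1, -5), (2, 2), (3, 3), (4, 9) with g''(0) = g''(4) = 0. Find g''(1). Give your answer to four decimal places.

With σ_i denoting the second derivative at x_i, h_i = 1, 1, 1, 1, and Δ_i = (y_(i+1) − y_i)/h_i = -10, 7, 1, 6:
  1·σ_0 + 4·σ_1 + 1·σ_2 = 6(Δ_1 - Δ_0) = 102
  1·σ_1 + 4·σ_2 + 1·σ_3 = 6(Δ_2 - Δ_1) = -36
  1·σ_2 + 4·σ_3 + 1·σ_4 = 6(Δ_3 - Δ_2) = 30
Natural end conditions: σ_0 = σ_4 = 0.
Solving: σ_0 = 0, σ_1 = 213/7, σ_2 = -138/7, σ_3 = 87/7, σ_4 = 0.

30.4286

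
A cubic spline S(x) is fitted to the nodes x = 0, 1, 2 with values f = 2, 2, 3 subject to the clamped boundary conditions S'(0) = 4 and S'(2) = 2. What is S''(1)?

Put M_i = S'' at the i-th knot. Here h = (1, 1) and Δ = (0, 1), so the interior equations h_(i-1)·M_(i-1) + 2(h_(i-1)+h_i)·M_i + h_i·M_(i+1) = 6(Δ_i − Δ_(i-1)) read
  1·M_0 + 4·M_1 + 1·M_2 = 6(Δ_1 - Δ_0) = 6
Clamped end conditions give two more equations: 2h_0·M_0 + h_0·M_1 = 6(Δ_0 - S'(0)) = -24 and h_1·M_1 + 2h_1·M_2 = 6(S'(2) - Δ_1) = 6.
Solving: M_0 = -29/2, M_1 = 5, M_2 = 1/2.

5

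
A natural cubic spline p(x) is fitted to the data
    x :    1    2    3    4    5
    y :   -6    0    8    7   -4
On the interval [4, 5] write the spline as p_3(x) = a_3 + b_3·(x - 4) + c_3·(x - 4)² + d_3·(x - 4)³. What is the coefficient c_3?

Let M_i = p''(x_i). Step sizes h_i = 1, 1, 1, 1; slopes of the chords Δ_i = (y_(i+1) - y_i)/h_i = 6, 8, -1, -11.
  1·M_0 + 4·M_1 + 1·M_2 = 6(Δ_1 - Δ_0) = 12
  1·M_1 + 4·M_2 + 1·M_3 = 6(Δ_2 - Δ_1) = -54
  1·M_2 + 4·M_3 + 1·M_4 = 6(Δ_3 - Δ_2) = -60
Natural end conditions: M_0 = M_4 = 0.
Forward elimination and back-substitution give M_0 = 0, M_1 = 6, M_2 = -12, M_3 = -12, M_4 = 0.
On [4, 5], with p_3(x) = a_3 + b_3·(x - 4) + c_3·(x - 4)² + d_3·(x - 4)³: c_3 = M_3/2 = -6, d_3 = (M_4 - M_3)/(6h_3) = 2, b_3 = Δ_3 - h_3(2M_3 + M_4)/6 = -7.

-6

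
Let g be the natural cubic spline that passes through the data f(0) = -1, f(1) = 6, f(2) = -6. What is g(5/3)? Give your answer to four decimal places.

-0.5926

With M_i denoting the second derivative at x_i, h_i = 1, 1, and Δ_i = (y_(i+1) − y_i)/h_i = 7, -12:
  1·M_0 + 4·M_1 + 1·M_2 = 6(Δ_1 - Δ_0) = -114
Natural end conditions: M_0 = M_2 = 0.
Hence M_0 = 0, M_1 = -57/2, M_2 = 0.
On [1, 2], g(x) = 6 - 5/2·(x - 1) - 57/4·(x - 1)² + 19/4·(x - 1)³.
With (x - 1) = 2/3: g(5/3) = -16/27.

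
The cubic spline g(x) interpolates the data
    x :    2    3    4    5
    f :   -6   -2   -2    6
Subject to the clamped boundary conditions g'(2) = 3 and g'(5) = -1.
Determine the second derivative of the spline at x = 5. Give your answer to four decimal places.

Put M_i = g'' at the i-th knot. Here h = (1, 1, 1) and Δ = (4, 0, 8), so the interior equations h_(i-1)·M_(i-1) + 2(h_(i-1)+h_i)·M_i + h_i·M_(i+1) = 6(Δ_i − Δ_(i-1)) read
  1·M_0 + 4·M_1 + 1·M_2 = 6(Δ_1 - Δ_0) = -24
  1·M_1 + 4·M_2 + 1·M_3 = 6(Δ_2 - Δ_1) = 48
Clamped end conditions give two more equations: 2h_0·M_0 + h_0·M_1 = 6(Δ_0 - g'(2)) = 6 and h_2·M_2 + 2h_2·M_3 = 6(g'(5) - Δ_2) = -54.
Solving the tridiagonal system: M_0 = 158/15, M_1 = -226/15, M_2 = 386/15, M_3 = -598/15.

-39.8667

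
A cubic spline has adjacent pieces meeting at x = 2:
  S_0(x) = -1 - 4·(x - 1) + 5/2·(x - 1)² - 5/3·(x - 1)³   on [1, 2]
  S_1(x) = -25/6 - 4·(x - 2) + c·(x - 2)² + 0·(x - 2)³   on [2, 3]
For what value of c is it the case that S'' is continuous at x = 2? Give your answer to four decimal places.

-2.5000

S_0''(x) = 5 - 10·(x - 1), so S_0''(2) = -5. On the right, S_1''(2) = 2c, so c = -5/2.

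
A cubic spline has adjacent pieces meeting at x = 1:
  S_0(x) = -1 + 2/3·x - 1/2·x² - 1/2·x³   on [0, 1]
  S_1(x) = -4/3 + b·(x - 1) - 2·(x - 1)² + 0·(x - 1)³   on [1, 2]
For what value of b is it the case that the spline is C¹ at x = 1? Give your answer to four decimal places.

S_0'(x) = 2/3 - 1·x - 3/2·x², so S_0'(1) = -11/6. On the right, S_1'(1) = b, so b = -11/6.

-1.8333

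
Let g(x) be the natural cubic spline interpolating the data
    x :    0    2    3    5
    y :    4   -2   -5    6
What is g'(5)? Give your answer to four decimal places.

8.4143

Put M_i = g'' at the i-th knot. Here h = (2, 1, 2) and Δ = (-3, -3, 11/2), so the interior equations h_(i-1)·M_(i-1) + 2(h_(i-1)+h_i)·M_i + h_i·M_(i+1) = 6(Δ_i − Δ_(i-1)) read
  2·M_0 + 6·M_1 + 1·M_2 = 6(Δ_1 - Δ_0) = 0
  1·M_1 + 6·M_2 + 2·M_3 = 6(Δ_2 - Δ_1) = 51
Natural end conditions: M_0 = M_3 = 0.
Hence M_0 = 0, M_1 = -51/35, M_2 = 306/35, M_3 = 0.
On [3, 5], g'(x) = b_2 + 2c_2·(x - 3) + 3d_2·(x - 3)² with b_2 = Δ_2 - h_2(2M_2 + M_3)/6 = -23/70, c_2 = M_2/2 = 153/35, d_2 = (M_3 - M_2)/(6h_2) = -51/70. So g'(5) = 589/70.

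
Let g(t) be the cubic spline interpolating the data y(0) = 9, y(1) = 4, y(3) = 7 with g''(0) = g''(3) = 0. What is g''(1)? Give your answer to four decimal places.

6.5000

With σ_i denoting the second derivative at x_i, h_i = 1, 2, and Δ_i = (y_(i+1) − y_i)/h_i = -5, 3/2:
  1·σ_0 + 6·σ_1 + 2·σ_2 = 6(Δ_1 - Δ_0) = 39
Natural end conditions: σ_0 = σ_2 = 0.
Hence σ_0 = 0, σ_1 = 13/2, σ_2 = 0.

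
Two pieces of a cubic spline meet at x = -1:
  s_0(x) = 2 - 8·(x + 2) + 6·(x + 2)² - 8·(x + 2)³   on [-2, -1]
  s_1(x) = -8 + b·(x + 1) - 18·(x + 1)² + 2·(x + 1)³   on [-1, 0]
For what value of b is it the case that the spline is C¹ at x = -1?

s_0'(x) = -8 + 12·(x + 2) - 24·(x + 2)², so s_0'(-1) = -20. On the right, s_1'(-1) = b, so b = -20.

-20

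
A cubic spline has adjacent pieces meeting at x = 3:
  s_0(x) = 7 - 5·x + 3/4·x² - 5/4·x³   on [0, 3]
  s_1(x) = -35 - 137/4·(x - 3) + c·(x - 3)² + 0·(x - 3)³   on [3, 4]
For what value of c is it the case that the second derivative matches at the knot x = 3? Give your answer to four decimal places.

s_0''(x) = 3/2 - 15/2·x, so s_0''(3) = -21. On the right, s_1''(3) = 2c, so c = -21/2.

-10.5000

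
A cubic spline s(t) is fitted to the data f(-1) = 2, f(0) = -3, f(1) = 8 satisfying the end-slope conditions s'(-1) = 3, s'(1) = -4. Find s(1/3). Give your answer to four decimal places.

Put σ_i = s'' at the i-th knot. Here h = (1, 1) and Δ = (-5, 11), so the interior equations h_(i-1)·σ_(i-1) + 2(h_(i-1)+h_i)·σ_i + h_i·σ_(i+1) = 6(Δ_i − Δ_(i-1)) read
  1·σ_0 + 4·σ_1 + 1·σ_2 = 6(Δ_1 - Δ_0) = 96
Clamped end conditions give two more equations: 2h_0·σ_0 + h_0·σ_1 = 6(Δ_0 - s'(-1)) = -48 and h_1·σ_1 + 2h_1·σ_2 = 6(s'(1) - Δ_1) = -90.
Solving: σ_0 = -103/2, σ_1 = 55, σ_2 = -145/2.
On [0, 1], s(t) = -3 + 19/4·t + 55/2·t² - 85/4·t³.
With t = 1/3: s(1/3) = 23/27.

0.8519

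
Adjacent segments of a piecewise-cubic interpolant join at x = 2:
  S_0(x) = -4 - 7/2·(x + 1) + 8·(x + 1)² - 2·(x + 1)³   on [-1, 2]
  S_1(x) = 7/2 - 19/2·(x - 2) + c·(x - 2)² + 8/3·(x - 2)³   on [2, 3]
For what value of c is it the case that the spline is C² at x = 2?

-10

S_0''(x) = 16 - 12·(x + 1), so S_0''(2) = -20. On the right, S_1''(2) = 2c, so c = -10.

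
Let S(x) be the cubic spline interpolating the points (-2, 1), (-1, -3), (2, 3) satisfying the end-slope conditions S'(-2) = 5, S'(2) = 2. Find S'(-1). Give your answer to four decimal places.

-5.8750

Let σ_i = S''(x_i). Step sizes h_i = 1, 3; slopes of the chords Δ_i = (y_(i+1) - y_i)/h_i = -4, 2.
  1·σ_0 + 8·σ_1 + 3·σ_2 = 6(Δ_1 - Δ_0) = 36
Clamped end conditions give two more equations: 2h_0·σ_0 + h_0·σ_1 = 6(Δ_0 - S'(-2)) = -54 and h_1·σ_1 + 2h_1·σ_2 = 6(S'(2) - Δ_1) = 0.
Forward elimination and back-substitution give σ_0 = -129/4, σ_1 = 21/2, σ_2 = -21/4.
On [-1, 2], S'(x) = b_1 + 2c_1·(x + 1) + 3d_1·(x + 1)² with b_1 = Δ_1 - h_1(2σ_1 + σ_2)/6 = -47/8, c_1 = σ_1/2 = 21/4, d_1 = (σ_2 - σ_1)/(6h_1) = -7/8. So S'(-1) = -47/8.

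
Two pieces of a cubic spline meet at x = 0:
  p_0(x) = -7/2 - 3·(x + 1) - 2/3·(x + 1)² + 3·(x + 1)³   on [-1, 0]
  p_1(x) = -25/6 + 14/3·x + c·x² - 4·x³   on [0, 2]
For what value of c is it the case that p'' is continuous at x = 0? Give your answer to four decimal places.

8.3333

p_0''(x) = -4/3 + 18·(x + 1), so p_0''(0) = 50/3. On the right, p_1''(0) = 2c, so c = 25/3.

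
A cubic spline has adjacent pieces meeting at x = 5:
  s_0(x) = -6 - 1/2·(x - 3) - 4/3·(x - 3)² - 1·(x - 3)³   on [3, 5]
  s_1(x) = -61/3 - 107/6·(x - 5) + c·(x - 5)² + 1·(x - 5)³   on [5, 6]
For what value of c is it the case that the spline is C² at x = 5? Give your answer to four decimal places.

-7.3333

s_0''(x) = -8/3 - 6·(x - 3), so s_0''(5) = -44/3. On the right, s_1''(5) = 2c, so c = -22/3.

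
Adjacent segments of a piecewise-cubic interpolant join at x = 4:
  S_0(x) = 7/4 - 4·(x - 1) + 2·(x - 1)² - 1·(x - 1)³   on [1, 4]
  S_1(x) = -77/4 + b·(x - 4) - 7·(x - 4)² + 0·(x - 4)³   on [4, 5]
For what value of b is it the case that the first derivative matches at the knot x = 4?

S_0'(x) = -4 + 4·(x - 1) - 3·(x - 1)², so S_0'(4) = -19. On the right, S_1'(4) = b, so b = -19.

-19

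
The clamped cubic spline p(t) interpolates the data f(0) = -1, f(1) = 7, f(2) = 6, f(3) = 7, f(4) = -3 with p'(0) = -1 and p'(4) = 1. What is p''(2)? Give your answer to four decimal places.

Let m_i = p''(x_i). Step sizes h_i = 1, 1, 1, 1; slopes of the chords Δ_i = (y_(i+1) - y_i)/h_i = 8, -1, 1, -10.
  1·m_0 + 4·m_1 + 1·m_2 = 6(Δ_1 - Δ_0) = -54
  1·m_1 + 4·m_2 + 1·m_3 = 6(Δ_2 - Δ_1) = 12
  1·m_2 + 4·m_3 + 1·m_4 = 6(Δ_3 - Δ_2) = -66
Clamped end conditions give two more equations: 2h_0·m_0 + h_0·m_1 = 6(Δ_0 - p'(0)) = 54 and h_3·m_3 + 2h_3·m_4 = 6(p'(4) - Δ_3) = 66.
Solving: m_0 = 577/14, m_1 = -199/7, m_2 = 37/2, m_3 = -235/7, m_4 = 697/14.

18.5000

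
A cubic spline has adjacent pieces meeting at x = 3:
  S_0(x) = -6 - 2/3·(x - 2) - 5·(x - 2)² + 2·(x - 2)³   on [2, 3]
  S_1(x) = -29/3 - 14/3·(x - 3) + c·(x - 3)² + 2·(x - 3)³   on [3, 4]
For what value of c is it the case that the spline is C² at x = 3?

S_0''(x) = -10 + 12·(x - 2), so S_0''(3) = 2. On the right, S_1''(3) = 2c, so c = 1.

1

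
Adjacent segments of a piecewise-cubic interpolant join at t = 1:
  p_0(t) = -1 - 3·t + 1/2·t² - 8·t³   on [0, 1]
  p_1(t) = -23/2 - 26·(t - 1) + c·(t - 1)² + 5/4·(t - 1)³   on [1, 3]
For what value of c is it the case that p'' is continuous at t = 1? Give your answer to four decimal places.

p_0''(t) = 1 - 48·t, so p_0''(1) = -47. On the right, p_1''(1) = 2c, so c = -47/2.

-23.5000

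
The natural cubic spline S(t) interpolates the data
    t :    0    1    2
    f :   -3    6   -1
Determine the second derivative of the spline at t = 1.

Let M_i = S''(x_i). Step sizes h_i = 1, 1; slopes of the chords Δ_i = (y_(i+1) - y_i)/h_i = 9, -7.
  1·M_0 + 4·M_1 + 1·M_2 = 6(Δ_1 - Δ_0) = -96
Natural end conditions: M_0 = M_2 = 0.
Solving: M_0 = 0, M_1 = -24, M_2 = 0.

-24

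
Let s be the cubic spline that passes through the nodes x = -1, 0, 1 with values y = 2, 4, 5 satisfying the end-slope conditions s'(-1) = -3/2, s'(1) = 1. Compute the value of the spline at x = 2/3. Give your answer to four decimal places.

4.7685

Write m_i for s''(x_i). With h_i = 1, 1 and divided differences Δ_i = 2, 1, the continuity of s' gives the tridiagonal system
  1·m_0 + 4·m_1 + 1·m_2 = 6(Δ_1 - Δ_0) = -6
Clamped end conditions give two more equations: 2h_0·m_0 + h_0·m_1 = 6(Δ_0 - s'(-1)) = 21 and h_1·m_1 + 2h_1·m_2 = 6(s'(1) - Δ_1) = 0.
Hence m_0 = 53/4, m_1 = -11/2, m_2 = 11/4.
On [0, 1], s(x) = 4 + 19/8·x - 11/4·x² + 11/8·x³.
With x = 2/3: s(2/3) = 515/108.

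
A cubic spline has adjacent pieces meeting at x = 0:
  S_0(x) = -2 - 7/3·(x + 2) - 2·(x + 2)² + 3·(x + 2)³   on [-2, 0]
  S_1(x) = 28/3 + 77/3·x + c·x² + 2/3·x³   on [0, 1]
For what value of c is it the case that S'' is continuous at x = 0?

S_0''(x) = -4 + 18·(x + 2), so S_0''(0) = 32. On the right, S_1''(0) = 2c, so c = 16.

16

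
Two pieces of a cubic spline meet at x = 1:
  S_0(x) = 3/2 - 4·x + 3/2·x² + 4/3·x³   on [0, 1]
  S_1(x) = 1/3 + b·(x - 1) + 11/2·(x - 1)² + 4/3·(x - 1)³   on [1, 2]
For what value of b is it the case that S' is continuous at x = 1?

3

S_0'(x) = -4 + 3·x + 4·x², so S_0'(1) = 3. On the right, S_1'(1) = b, so b = 3.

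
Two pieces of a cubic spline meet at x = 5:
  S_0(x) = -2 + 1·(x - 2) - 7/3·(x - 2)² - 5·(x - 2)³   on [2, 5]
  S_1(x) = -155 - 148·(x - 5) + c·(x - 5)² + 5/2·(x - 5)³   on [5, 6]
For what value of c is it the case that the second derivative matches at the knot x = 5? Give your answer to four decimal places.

S_0''(x) = -14/3 - 30·(x - 2), so S_0''(5) = -284/3. On the right, S_1''(5) = 2c, so c = -142/3.

-47.3333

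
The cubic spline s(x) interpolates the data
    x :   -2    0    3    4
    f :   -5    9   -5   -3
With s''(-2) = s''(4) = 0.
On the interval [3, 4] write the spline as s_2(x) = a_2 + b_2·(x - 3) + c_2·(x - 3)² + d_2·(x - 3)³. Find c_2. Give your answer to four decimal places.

4.2958

Put σ_i = s'' at the i-th knot. Here h = (2, 3, 1) and Δ = (7, -14/3, 2), so the interior equations h_(i-1)·σ_(i-1) + 2(h_(i-1)+h_i)·σ_i + h_i·σ_(i+1) = 6(Δ_i − Δ_(i-1)) read
  2·σ_0 + 10·σ_1 + 3·σ_2 = 6(Δ_1 - Δ_0) = -70
  3·σ_1 + 8·σ_2 + 1·σ_3 = 6(Δ_2 - Δ_1) = 40
Natural end conditions: σ_0 = σ_3 = 0.
Solving the tridiagonal system: σ_0 = 0, σ_1 = -680/71, σ_2 = 610/71, σ_3 = 0.
On [3, 4], with s_2(x) = a_2 + b_2·(x - 3) + c_2·(x - 3)² + d_2·(x - 3)³: c_2 = σ_2/2 = 305/71, d_2 = (σ_3 - σ_2)/(6h_2) = -305/213, b_2 = Δ_2 - h_2(2σ_2 + σ_3)/6 = -184/213.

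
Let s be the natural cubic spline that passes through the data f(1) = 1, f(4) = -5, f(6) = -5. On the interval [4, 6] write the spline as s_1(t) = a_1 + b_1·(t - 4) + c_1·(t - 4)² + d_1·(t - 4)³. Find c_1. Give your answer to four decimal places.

Put M_i = s'' at the i-th knot. Here h = (3, 2) and Δ = (-2, 0), so the interior equations h_(i-1)·M_(i-1) + 2(h_(i-1)+h_i)·M_i + h_i·M_(i+1) = 6(Δ_i − Δ_(i-1)) read
  3·M_0 + 10·M_1 + 2·M_2 = 6(Δ_1 - Δ_0) = 12
Natural end conditions: M_0 = M_2 = 0.
Solving the tridiagonal system: M_0 = 0, M_1 = 6/5, M_2 = 0.
On [4, 6], with s_1(t) = a_1 + b_1·(t - 4) + c_1·(t - 4)² + d_1·(t - 4)³: c_1 = M_1/2 = 3/5, d_1 = (M_2 - M_1)/(6h_1) = -1/10, b_1 = Δ_1 - h_1(2M_1 + M_2)/6 = -4/5.

0.6000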